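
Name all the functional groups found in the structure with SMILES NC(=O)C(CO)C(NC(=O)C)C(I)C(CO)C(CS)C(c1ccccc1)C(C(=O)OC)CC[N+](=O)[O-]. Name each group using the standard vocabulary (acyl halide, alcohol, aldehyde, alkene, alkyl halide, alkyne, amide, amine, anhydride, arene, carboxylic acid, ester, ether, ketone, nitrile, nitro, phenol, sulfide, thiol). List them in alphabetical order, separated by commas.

Reading the structure from left to right:
  H2NCO: –C(=O)NH2: carbonyl C bonded to C and to N → amide (the N is not a separate amine).
  CH(CH2OH): pendant –CH2OH on an sp³ backbone C → alcohol.
  CH(NHCOCH3): pendant –NHC(=O)CH3: N bonded to a carbonyl → amide (not amine).
  CH(I): halogen on an sp³ carbon → alkyl halide.
  CH(CH2OH): pendant –CH2OH on an sp³ backbone C → alcohol.
  CH(CH2SH): pendant –CH2SH → thiol.
  CH(C6H5): pendant –C6H5: benzene ring → arene.
  CH(COOCH3): pendant –COOCH3: carbonyl C bonded to C and –OCH3 → ester.
  CH2NO2: –NO2 on carbon → nitro group.

alcohol, alkyl halide, amide, arene, ester, nitro, thiol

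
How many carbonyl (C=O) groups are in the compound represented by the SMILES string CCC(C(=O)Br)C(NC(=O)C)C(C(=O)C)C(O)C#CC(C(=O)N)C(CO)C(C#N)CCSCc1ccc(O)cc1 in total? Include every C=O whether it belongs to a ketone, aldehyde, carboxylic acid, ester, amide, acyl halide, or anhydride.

4

CH(COBr): acyl halide, 1 C=O (running total 1).
CH(NHCOCH3): amide, 1 C=O (running total 2).
CH(COCH3): ketone, 1 C=O (running total 3).
CH(CONH2): amide, 1 C=O (running total 4).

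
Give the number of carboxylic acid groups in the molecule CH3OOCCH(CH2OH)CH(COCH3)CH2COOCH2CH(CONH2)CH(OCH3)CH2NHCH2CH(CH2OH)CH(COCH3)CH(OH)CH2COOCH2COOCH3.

0

CH3O–C(=O)–: carbonyl C bonded to C and to –OCH3 → ester (not ketone + ether).
pendant –CH2OH on an sp³ backbone C → alcohol.
pendant –COCH3: carbonyl C bonded to two carbons → ketone.
–C(=O)–O–C with C on the carbonyl side → ester.
pendant –CONH2: carbonyl C bonded to C and N → amide.
pendant –OCH3: C–O–C with sp³ C, no adjacent C=O → ether.
C–N–C with sp³ carbons and no adjacent C=O → amine (secondary).
pendant –CH2OH on an sp³ backbone C → alcohol.
pendant –COCH3: carbonyl C bonded to two carbons → ketone.
–OH on an sp³ carbon → alcohol (secondary).
–C(=O)–O–C with C on the carbonyl side → ester.
–C(=O)OCH3: carbonyl C bonded to C and to –OCH3 → ester (not ketone + ether).
No segment is a carboxylic acid: CH3OOC is ester, not carboxylic acid; CH(CH2OH) is alcohol, not carboxylic acid; CH2COOCH2 is ester, not carboxylic acid. → 0.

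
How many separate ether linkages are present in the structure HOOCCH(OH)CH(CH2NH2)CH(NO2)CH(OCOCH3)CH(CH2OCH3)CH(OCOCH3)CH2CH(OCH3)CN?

Working along the chain:
  HOOC: –COOH: carbonyl C bonded to –OH and C → carboxylic acid (the –OH is not a separate alcohol).
  CH(OH): –OH on an sp³ carbon → alcohol (secondary).
  CH(CH2NH2): pendant –CH2NH2: N on sp³ C, no adjacent C=O → amine.
  CH(NO2): –NO2 on an sp³ carbon → nitro (the N=O is not a carbonyl).
  CH(OCOCH3): pendant –OC(=O)CH3: an acyloxy group → ester.
  CH(CH2OCH3): pendant –CH2OCH3: C–O–C linkage → ether.
  CH(OCOCH3): pendant –OC(=O)CH3: an acyloxy group → ester.
  CH(OCH3): pendant –OCH3: C–O–C with sp³ C, no adjacent C=O → ether.
  CN: –C≡N: carbon triple-bonded to nitrogen → nitrile.
Ether appears at: CH(CH2OCH3), CH(OCH3) → 2.

2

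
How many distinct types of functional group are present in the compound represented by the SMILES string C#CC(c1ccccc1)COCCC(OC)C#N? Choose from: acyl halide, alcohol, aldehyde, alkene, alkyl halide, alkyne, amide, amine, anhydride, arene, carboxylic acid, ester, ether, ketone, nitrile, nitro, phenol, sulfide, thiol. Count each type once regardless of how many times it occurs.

Reading the structure from left to right:
  HC≡C: C≡C triple bond → alkyne.
  CH(C6H5): pendant –C6H5: benzene ring → arene.
  CH2OCH2: C–O–C with sp³ carbons on both sides and no adjacent C=O → ether.
  CH(OCH3): pendant –OCH3: C–O–C with sp³ C, no adjacent C=O → ether.
  CN: –C≡N: carbon triple-bonded to nitrogen → nitrile.
Distinct types present: alkyne, arene, ether, nitrile.

4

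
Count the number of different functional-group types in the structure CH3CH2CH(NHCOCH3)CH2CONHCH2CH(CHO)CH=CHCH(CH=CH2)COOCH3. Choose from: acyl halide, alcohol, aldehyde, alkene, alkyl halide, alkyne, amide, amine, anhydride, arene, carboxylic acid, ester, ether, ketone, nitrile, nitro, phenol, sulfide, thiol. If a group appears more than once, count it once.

pendant –NHC(=O)CH3: N bonded to a carbonyl → amide (not amine).
–C(=O)–N– linkage → amide (the N is not an amine).
pendant –CHO: carbonyl C bonded to C and H → aldehyde.
C=C double bond → alkene.
pendant –CH=CH2: C=C double bond → alkene.
–C(=O)OCH3: carbonyl C bonded to C and to –OCH3 → ester (not ketone + ether).
Distinct types present: aldehyde, alkene, amide, ester.

4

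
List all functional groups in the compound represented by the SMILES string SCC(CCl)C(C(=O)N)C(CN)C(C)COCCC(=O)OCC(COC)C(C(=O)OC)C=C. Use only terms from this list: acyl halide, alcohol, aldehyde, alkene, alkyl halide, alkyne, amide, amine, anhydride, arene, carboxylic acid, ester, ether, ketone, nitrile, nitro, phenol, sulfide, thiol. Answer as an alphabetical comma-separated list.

Taking each segment in turn:
  HSCH2: –SH on an sp³ carbon → thiol.
  CH(CH2Cl): pendant –CH2X: halogen on sp³ carbon → alkyl halide.
  CH(CONH2): pendant –CONH2: carbonyl C bonded to C and N → amide.
  CH(CH2NH2): pendant –CH2NH2: N on sp³ C, no adjacent C=O → amine.
  CH2OCH2: C–O–C with sp³ carbons on both sides and no adjacent C=O → ether.
  CH2COOCH2: –C(=O)–O–C with C on the carbonyl side → ester.
  CH(CH2OCH3): pendant –CH2OCH3: C–O–C linkage → ether.
  CH(COOCH3): pendant –COOCH3: carbonyl C bonded to C and –OCH3 → ester.
  CH=CH2: C=C double bond → alkene.

alkene, alkyl halide, amide, amine, ester, ether, thiol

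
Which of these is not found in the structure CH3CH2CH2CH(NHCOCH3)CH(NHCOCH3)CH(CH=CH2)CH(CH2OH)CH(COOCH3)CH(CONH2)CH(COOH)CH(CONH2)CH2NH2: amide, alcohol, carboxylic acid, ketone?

alcohol: present (CH(CH2OH) — pendant –CH2OH on an sp³ backbone C → alcohol).
carboxylic acid: present (CH(COOH) — pendant –COOH: carbonyl C bonded to C and –OH → carboxylic acid).
amide: present (CH(NHCOCH3) — pendant –NHC(=O)CH3: N bonded to a carbonyl → amide (not amine)).
ketone: absent. In CH(COOCH3), the C=O is bonded to an –O–C group, which defines an ester, not a ketone. In each of CH(NHCOCH3) and CH(CONH2), the C=O is bonded to nitrogen, which defines an amide, not a ketone. In CH(COOH), the C=O bears an –OH, making it a carboxylic acid rather than a ketone.

ketone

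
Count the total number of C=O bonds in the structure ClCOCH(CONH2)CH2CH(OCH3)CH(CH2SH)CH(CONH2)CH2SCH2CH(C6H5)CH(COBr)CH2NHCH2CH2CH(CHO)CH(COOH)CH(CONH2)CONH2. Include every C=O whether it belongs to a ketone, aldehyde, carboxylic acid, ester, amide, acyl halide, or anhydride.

8

ClCO: acyl halide, 1 C=O (running total 1).
CH(CONH2): amide, 1 C=O (running total 2).
CH(CONH2): amide, 1 C=O (running total 3).
CH(COBr): acyl halide, 1 C=O (running total 4).
CH(CHO): aldehyde, 1 C=O (running total 5).
CH(COOH): carboxylic acid, 1 C=O (running total 6).
CH(CONH2): amide, 1 C=O (running total 7).
CONH2: amide, 1 C=O (running total 8).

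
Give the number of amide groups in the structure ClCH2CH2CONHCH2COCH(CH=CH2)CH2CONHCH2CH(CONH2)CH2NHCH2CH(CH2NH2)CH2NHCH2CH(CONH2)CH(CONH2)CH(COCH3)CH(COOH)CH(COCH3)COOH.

5

halogen on an sp³ carbon → alkyl halide.
–C(=O)–N– linkage → amide (the N is not an amine).
–C(=O)– with carbon on both sides → ketone.
pendant –CH=CH2: C=C double bond → alkene.
–C(=O)–N– linkage → amide (the N is not an amine).
pendant –CONH2: carbonyl C bonded to C and N → amide.
C–N–C with sp³ carbons and no adjacent C=O → amine (secondary).
pendant –CH2NH2: N on sp³ C, no adjacent C=O → amine.
C–N–C with sp³ carbons and no adjacent C=O → amine (secondary).
pendant –CONH2: carbonyl C bonded to C and N → amide.
pendant –CONH2: carbonyl C bonded to C and N → amide.
pendant –COCH3: carbonyl C bonded to two carbons → ketone.
pendant –COOH: carbonyl C bonded to C and –OH → carboxylic acid.
pendant –COCH3: carbonyl C bonded to two carbons → ketone.
–COOH: carbonyl C bonded to –OH and C → carboxylic acid (the –OH is not a separate alcohol).
Amide appears at: CH2CONHCH2, CH2CONHCH2, CH(CONH2), CH(CONH2), CH(CONH2) → 5.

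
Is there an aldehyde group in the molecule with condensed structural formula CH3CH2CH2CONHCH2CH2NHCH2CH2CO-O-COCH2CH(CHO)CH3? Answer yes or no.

Taking each segment in turn:
  CH2CONHCH2: –C(=O)–N– linkage → amide (the N is not an amine).
  CH2NHCH2: C–N–C with sp³ carbons and no adjacent C=O → amine (secondary).
  CH2CO-O-COCH2: two acyl groups sharing one oxygen, –C(=O)–O–C(=O)– → anhydride.
  CH(CHO): pendant –CHO: carbonyl C bonded to C and H → aldehyde.
The CH(CHO) segment supplies the aldehyde: pendant –CHO: carbonyl C bonded to C and H → aldehyde.

yes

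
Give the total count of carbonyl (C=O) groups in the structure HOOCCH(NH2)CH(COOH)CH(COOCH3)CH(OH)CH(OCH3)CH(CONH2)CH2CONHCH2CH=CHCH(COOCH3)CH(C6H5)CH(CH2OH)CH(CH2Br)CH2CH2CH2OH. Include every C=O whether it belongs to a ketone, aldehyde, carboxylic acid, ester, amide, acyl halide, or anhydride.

HOOC: carboxylic acid, 1 C=O (running total 1).
CH(COOH): carboxylic acid, 1 C=O (running total 2).
CH(COOCH3): ester, 1 C=O (running total 3).
CH(CONH2): amide, 1 C=O (running total 4).
CH2CONHCH2: amide, 1 C=O (running total 5).
CH(COOCH3): ester, 1 C=O (running total 6).

6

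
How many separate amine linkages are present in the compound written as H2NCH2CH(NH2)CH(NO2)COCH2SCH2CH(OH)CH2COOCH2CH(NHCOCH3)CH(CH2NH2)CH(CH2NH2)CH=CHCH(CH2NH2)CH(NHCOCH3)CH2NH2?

Reading the structure from left to right:
  H2NCH2: –NH2 on an sp³ carbon with no adjacent C=O → amine.
  CH(NH2): –NH2 on an sp³ carbon with no adjacent C=O → amine.
  CH(NO2): –NO2 on an sp³ carbon → nitro (the N=O is not a carbonyl).
  CO: –C(=O)– with carbon on both sides → ketone.
  CH2SCH2: C–S–C linkage → sulfide (thioether).
  CH(OH): –OH on an sp³ carbon → alcohol (secondary).
  CH2COOCH2: –C(=O)–O–C with C on the carbonyl side → ester.
  CH(NHCOCH3): pendant –NHC(=O)CH3: N bonded to a carbonyl → amide (not amine).
  CH(CH2NH2): pendant –CH2NH2: N on sp³ C, no adjacent C=O → amine.
  CH(CH2NH2): pendant –CH2NH2: N on sp³ C, no adjacent C=O → amine.
  CH=CH: C=C double bond → alkene.
  CH(CH2NH2): pendant –CH2NH2: N on sp³ C, no adjacent C=O → amine.
  CH(NHCOCH3): pendant –NHC(=O)CH3: N bonded to a carbonyl → amide (not amine).
  CH2NH2: –NH2 on an sp³ carbon with no adjacent C=O → amine.
Amine appears at: H2NCH2, CH(NH2), CH(CH2NH2), CH(CH2NH2), CH(CH2NH2), CH2NH2 → 6.

6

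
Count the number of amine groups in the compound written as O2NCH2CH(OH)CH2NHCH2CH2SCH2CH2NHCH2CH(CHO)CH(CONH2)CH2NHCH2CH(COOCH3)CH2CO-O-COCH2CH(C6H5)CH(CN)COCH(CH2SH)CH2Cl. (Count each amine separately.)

Taking each segment in turn:
  O2NCH2: –NO2 on carbon → nitro group.
  CH(OH): –OH on an sp³ carbon → alcohol (secondary).
  CH2NHCH2: C–N–C with sp³ carbons and no adjacent C=O → amine (secondary).
  CH2SCH2: C–S–C linkage → sulfide (thioether).
  CH2NHCH2: C–N–C with sp³ carbons and no adjacent C=O → amine (secondary).
  CH(CHO): pendant –CHO: carbonyl C bonded to C and H → aldehyde.
  CH(CONH2): pendant –CONH2: carbonyl C bonded to C and N → amide.
  CH2NHCH2: C–N–C with sp³ carbons and no adjacent C=O → amine (secondary).
  CH(COOCH3): pendant –COOCH3: carbonyl C bonded to C and –OCH3 → ester.
  CH2CO-O-COCH2: two acyl groups sharing one oxygen, –C(=O)–O–C(=O)– → anhydride.
  CH(C6H5): pendant –C6H5: benzene ring → arene.
  CH(CN): pendant –C≡N: nitrile.
  CO: –C(=O)– with carbon on both sides → ketone.
  CH(CH2SH): pendant –CH2SH → thiol.
  CH2Cl: halogen on an sp³ carbon → alkyl halide.
Amine appears at: CH2NHCH2, CH2NHCH2, CH2NHCH2 → 3.

3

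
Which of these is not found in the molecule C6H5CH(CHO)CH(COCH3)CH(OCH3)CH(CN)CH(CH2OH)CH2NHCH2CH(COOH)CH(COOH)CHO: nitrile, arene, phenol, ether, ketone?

phenol

ether: present (CH(OCH3) — pendant –OCH3: C–O–C with sp³ C, no adjacent C=O → ether).
arene: present (C6H5 — C6H5– phenyl ring → arene).
nitrile: present (CH(CN) — pendant –C≡N: nitrile).
ketone: present (CH(COCH3) — pendant –COCH3: carbonyl C bonded to two carbons → ketone).
phenol: absent. In CH(CH2OH), the –OH is on an sp³ carbon, not on an aromatic ring, so it is an alcohol.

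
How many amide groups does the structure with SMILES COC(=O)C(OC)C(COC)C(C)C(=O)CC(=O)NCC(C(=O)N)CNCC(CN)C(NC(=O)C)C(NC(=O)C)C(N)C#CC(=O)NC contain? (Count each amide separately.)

Reading the structure from left to right:
  CH3OOC: CH3O–C(=O)–: carbonyl C bonded to C and to –OCH3 → ester (not ketone + ether).
  CH(OCH3): pendant –OCH3: C–O–C with sp³ C, no adjacent C=O → ether.
  CH(CH2OCH3): pendant –CH2OCH3: C–O–C linkage → ether.
  CO: –C(=O)– with carbon on both sides → ketone.
  CH2CONHCH2: –C(=O)–N– linkage → amide (the N is not an amine).
  CH(CONH2): pendant –CONH2: carbonyl C bonded to C and N → amide.
  CH2NHCH2: C–N–C with sp³ carbons and no adjacent C=O → amine (secondary).
  CH(CH2NH2): pendant –CH2NH2: N on sp³ C, no adjacent C=O → amine.
  CH(NHCOCH3): pendant –NHC(=O)CH3: N bonded to a carbonyl → amide (not amine).
  CH(NHCOCH3): pendant –NHC(=O)CH3: N bonded to a carbonyl → amide (not amine).
  CH(NH2): –NH2 on an sp³ carbon with no adjacent C=O → amine.
  C≡C: C≡C triple bond → alkyne.
  CONHCH3: –C(=O)NHCH3: carbonyl C bonded to C and to N → amide (the N is not an amine).
Amide appears at: CH2CONHCH2, CH(CONH2), CH(NHCOCH3), CH(NHCOCH3), CONHCH3 → 5.

5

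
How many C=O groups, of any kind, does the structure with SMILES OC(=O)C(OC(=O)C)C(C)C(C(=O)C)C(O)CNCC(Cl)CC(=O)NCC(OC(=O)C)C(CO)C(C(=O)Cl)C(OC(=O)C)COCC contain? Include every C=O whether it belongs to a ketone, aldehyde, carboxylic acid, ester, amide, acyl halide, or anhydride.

HOOC: carboxylic acid, 1 C=O (running total 1).
CH(OCOCH3): ester, 1 C=O (running total 2).
CH(COCH3): ketone, 1 C=O (running total 3).
CH2CONHCH2: amide, 1 C=O (running total 4).
CH(OCOCH3): ester, 1 C=O (running total 5).
CH(COCl): acyl halide, 1 C=O (running total 6).
CH(OCOCH3): ester, 1 C=O (running total 7).

7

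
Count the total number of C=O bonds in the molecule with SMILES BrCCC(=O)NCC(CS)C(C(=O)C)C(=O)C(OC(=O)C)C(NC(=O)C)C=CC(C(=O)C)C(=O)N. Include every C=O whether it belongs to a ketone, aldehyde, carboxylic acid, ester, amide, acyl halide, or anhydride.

CH2CONHCH2: amide, 1 C=O (running total 1).
CH(COCH3): ketone, 1 C=O (running total 2).
CO: ketone, 1 C=O (running total 3).
CH(OCOCH3): ester, 1 C=O (running total 4).
CH(NHCOCH3): amide, 1 C=O (running total 5).
CH(COCH3): ketone, 1 C=O (running total 6).
CONH2: amide, 1 C=O (running total 7).

7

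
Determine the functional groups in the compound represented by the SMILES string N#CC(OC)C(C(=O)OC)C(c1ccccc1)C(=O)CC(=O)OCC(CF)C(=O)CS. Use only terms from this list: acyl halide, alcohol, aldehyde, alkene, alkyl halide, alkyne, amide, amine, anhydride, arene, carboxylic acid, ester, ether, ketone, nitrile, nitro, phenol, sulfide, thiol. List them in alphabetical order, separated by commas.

alkyl halide, arene, ester, ether, ketone, nitrile, thiol

N≡C–: carbon triple-bonded to nitrogen → nitrile.
pendant –OCH3: C–O–C with sp³ C, no adjacent C=O → ether.
pendant –COOCH3: carbonyl C bonded to C and –OCH3 → ester.
pendant –C6H5: benzene ring → arene.
–C(=O)– with carbon on both sides → ketone.
–C(=O)–O–C with C on the carbonyl side → ester.
pendant –CH2X: halogen on sp³ carbon → alkyl halide.
–C(=O)– with carbon on both sides → ketone.
–SH on an sp³ carbon → thiol.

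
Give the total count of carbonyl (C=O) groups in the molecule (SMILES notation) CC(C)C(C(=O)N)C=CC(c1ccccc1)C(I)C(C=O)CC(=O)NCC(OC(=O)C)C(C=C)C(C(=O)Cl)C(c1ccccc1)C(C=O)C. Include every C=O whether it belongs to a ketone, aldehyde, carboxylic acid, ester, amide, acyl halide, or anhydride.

CH(CONH2): amide, 1 C=O (running total 1).
CH(CHO): aldehyde, 1 C=O (running total 2).
CH2CONHCH2: amide, 1 C=O (running total 3).
CH(OCOCH3): ester, 1 C=O (running total 4).
CH(COCl): acyl halide, 1 C=O (running total 5).
CH(CHO): aldehyde, 1 C=O (running total 6).

6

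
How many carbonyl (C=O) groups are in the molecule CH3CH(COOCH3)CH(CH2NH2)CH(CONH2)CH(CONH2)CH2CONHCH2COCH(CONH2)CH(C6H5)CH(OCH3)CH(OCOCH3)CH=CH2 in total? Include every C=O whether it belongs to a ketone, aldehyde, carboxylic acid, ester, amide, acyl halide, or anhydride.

CH(COOCH3): ester, 1 C=O (running total 1).
CH(CONH2): amide, 1 C=O (running total 2).
CH(CONH2): amide, 1 C=O (running total 3).
CH2CONHCH2: amide, 1 C=O (running total 4).
CO: ketone, 1 C=O (running total 5).
CH(CONH2): amide, 1 C=O (running total 6).
CH(OCOCH3): ester, 1 C=O (running total 7).

7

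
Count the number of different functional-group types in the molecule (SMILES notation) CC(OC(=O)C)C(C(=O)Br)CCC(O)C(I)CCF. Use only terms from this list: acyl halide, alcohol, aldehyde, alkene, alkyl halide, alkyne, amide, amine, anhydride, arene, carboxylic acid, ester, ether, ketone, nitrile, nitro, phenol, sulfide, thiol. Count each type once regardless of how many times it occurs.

4

Working along the chain:
  CH(OCOCH3): pendant –OC(=O)CH3: an acyloxy group → ester.
  CH(COBr): pendant –C(=O)X: carbonyl C bonded to C and halogen → acyl halide.
  CH(OH): –OH on an sp³ carbon → alcohol (secondary).
  CH(I): halogen on an sp³ carbon → alkyl halide.
  CH2F: halogen on an sp³ carbon → alkyl halide.
Distinct types present: acyl halide, alcohol, alkyl halide, ester.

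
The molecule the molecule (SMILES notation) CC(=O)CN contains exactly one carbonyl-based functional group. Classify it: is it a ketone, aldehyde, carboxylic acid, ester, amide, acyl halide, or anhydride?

ketone

The carbonyl is in the CO segment: –C(=O)– with carbon on both sides → ketone.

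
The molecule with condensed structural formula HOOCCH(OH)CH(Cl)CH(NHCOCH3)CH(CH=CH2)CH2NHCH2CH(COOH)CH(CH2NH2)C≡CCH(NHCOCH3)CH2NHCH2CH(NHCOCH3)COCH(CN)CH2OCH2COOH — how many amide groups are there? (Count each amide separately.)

3

Working along the chain:
  HOOC: –COOH: carbonyl C bonded to –OH and C → carboxylic acid (the –OH is not a separate alcohol).
  CH(OH): –OH on an sp³ carbon → alcohol (secondary).
  CH(Cl): halogen on an sp³ carbon → alkyl halide.
  CH(NHCOCH3): pendant –NHC(=O)CH3: N bonded to a carbonyl → amide (not amine).
  CH(CH=CH2): pendant –CH=CH2: C=C double bond → alkene.
  CH2NHCH2: C–N–C with sp³ carbons and no adjacent C=O → amine (secondary).
  CH(COOH): pendant –COOH: carbonyl C bonded to C and –OH → carboxylic acid.
  CH(CH2NH2): pendant –CH2NH2: N on sp³ C, no adjacent C=O → amine.
  C≡C: C≡C triple bond → alkyne.
  CH(NHCOCH3): pendant –NHC(=O)CH3: N bonded to a carbonyl → amide (not amine).
  CH2NHCH2: C–N–C with sp³ carbons and no adjacent C=O → amine (secondary).
  CH(NHCOCH3): pendant –NHC(=O)CH3: N bonded to a carbonyl → amide (not amine).
  CO: –C(=O)– with carbon on both sides → ketone.
  CH(CN): pendant –C≡N: nitrile.
  CH2OCH2: C–O–C with sp³ carbons on both sides and no adjacent C=O → ether.
  COOH: –COOH: carbonyl C bonded to –OH and C → carboxylic acid (the –OH is not a separate alcohol).
Amide appears at: CH(NHCOCH3), CH(NHCOCH3), CH(NHCOCH3) → 3.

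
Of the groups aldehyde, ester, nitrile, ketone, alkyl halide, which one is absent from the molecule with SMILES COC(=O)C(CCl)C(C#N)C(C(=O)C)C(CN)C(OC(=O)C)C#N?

aldehyde

ester: present (CH3OOC — CH3O–C(=O)–: carbonyl C bonded to C and to –OCH3 → ester (not ketone + ether)).
alkyl halide: present (CH(CH2Cl) — pendant –CH2X: halogen on sp³ carbon → alkyl halide).
ketone: present (CH(COCH3) — pendant –COCH3: carbonyl C bonded to two carbons → ketone).
nitrile: present (CH(CN) — pendant –C≡N: nitrile).
aldehyde: absent. In CH(COCH3), the carbonyl carbon is bonded to two carbons, so it is a ketone, not an aldehyde.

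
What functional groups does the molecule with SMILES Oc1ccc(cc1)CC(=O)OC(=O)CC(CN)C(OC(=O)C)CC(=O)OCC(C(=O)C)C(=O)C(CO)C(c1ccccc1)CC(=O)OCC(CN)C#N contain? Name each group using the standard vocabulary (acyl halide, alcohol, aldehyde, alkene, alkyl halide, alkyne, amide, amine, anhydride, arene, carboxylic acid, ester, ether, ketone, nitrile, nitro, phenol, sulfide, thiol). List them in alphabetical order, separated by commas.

Taking each segment in turn:
  HOC6H4: –OH attached directly to an aromatic ring → phenol (not alcohol); the ring itself is an arene.
  CH2CO-O-COCH2: two acyl groups sharing one oxygen, –C(=O)–O–C(=O)– → anhydride.
  CH(CH2NH2): pendant –CH2NH2: N on sp³ C, no adjacent C=O → amine.
  CH(OCOCH3): pendant –OC(=O)CH3: an acyloxy group → ester.
  CH2COOCH2: –C(=O)–O–C with C on the carbonyl side → ester.
  CH(COCH3): pendant –COCH3: carbonyl C bonded to two carbons → ketone.
  CO: –C(=O)– with carbon on both sides → ketone.
  CH(CH2OH): pendant –CH2OH on an sp³ backbone C → alcohol.
  CH(C6H5): pendant –C6H5: benzene ring → arene.
  CH2COOCH2: –C(=O)–O–C with C on the carbonyl side → ester.
  CH(CH2NH2): pendant –CH2NH2: N on sp³ C, no adjacent C=O → amine.
  CN: –C≡N: carbon triple-bonded to nitrogen → nitrile.

alcohol, amine, anhydride, arene, ester, ketone, nitrile, phenol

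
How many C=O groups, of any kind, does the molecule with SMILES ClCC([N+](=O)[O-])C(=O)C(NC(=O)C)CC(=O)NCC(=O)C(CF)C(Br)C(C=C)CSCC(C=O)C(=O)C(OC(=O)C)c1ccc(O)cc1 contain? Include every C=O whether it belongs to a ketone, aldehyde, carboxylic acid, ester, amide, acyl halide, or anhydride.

7

CO: ketone, 1 C=O (running total 1).
CH(NHCOCH3): amide, 1 C=O (running total 2).
CH2CONHCH2: amide, 1 C=O (running total 3).
CO: ketone, 1 C=O (running total 4).
CH(CHO): aldehyde, 1 C=O (running total 5).
CO: ketone, 1 C=O (running total 6).
CH(OCOCH3): ester, 1 C=O (running total 7).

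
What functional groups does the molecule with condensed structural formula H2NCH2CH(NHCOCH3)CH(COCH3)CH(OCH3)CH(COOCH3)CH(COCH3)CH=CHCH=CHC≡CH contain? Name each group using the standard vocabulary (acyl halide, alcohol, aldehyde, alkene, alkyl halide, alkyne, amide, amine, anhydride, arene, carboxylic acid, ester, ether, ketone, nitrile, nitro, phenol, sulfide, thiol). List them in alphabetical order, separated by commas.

Taking each segment in turn:
  H2NCH2: –NH2 on an sp³ carbon with no adjacent C=O → amine.
  CH(NHCOCH3): pendant –NHC(=O)CH3: N bonded to a carbonyl → amide (not amine).
  CH(COCH3): pendant –COCH3: carbonyl C bonded to two carbons → ketone.
  CH(OCH3): pendant –OCH3: C–O–C with sp³ C, no adjacent C=O → ether.
  CH(COOCH3): pendant –COOCH3: carbonyl C bonded to C and –OCH3 → ester.
  CH(COCH3): pendant –COCH3: carbonyl C bonded to two carbons → ketone.
  CH=CH: C=C double bond → alkene.
  CH=CH: C=C double bond → alkene.
  C≡CH: C≡C triple bond → alkyne.

alkene, alkyne, amide, amine, ester, ether, ketone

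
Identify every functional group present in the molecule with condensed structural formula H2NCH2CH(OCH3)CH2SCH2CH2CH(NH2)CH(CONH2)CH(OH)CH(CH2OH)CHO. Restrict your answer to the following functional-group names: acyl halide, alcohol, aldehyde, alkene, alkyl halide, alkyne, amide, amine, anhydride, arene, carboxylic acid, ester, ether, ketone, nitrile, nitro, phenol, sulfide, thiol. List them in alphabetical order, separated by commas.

alcohol, aldehyde, amide, amine, ether, sulfide

Reading the structure from left to right:
  H2NCH2: –NH2 on an sp³ carbon with no adjacent C=O → amine.
  CH(OCH3): pendant –OCH3: C–O–C with sp³ C, no adjacent C=O → ether.
  CH2SCH2: C–S–C linkage → sulfide (thioether).
  CH(NH2): –NH2 on an sp³ carbon with no adjacent C=O → amine.
  CH(CONH2): pendant –CONH2: carbonyl C bonded to C and N → amide.
  CH(OH): –OH on an sp³ carbon → alcohol (secondary).
  CH(CH2OH): pendant –CH2OH on an sp³ backbone C → alcohol.
  CHO: terminal –CHO: carbonyl C bonded to H and C → aldehyde.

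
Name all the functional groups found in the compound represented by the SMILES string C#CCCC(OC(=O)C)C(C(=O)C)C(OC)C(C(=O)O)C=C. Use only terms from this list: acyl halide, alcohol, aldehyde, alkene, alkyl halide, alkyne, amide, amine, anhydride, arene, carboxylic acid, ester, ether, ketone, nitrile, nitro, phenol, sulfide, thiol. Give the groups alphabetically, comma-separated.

Taking each segment in turn:
  HC≡C: C≡C triple bond → alkyne.
  CH(OCOCH3): pendant –OC(=O)CH3: an acyloxy group → ester.
  CH(COCH3): pendant –COCH3: carbonyl C bonded to two carbons → ketone.
  CH(OCH3): pendant –OCH3: C–O–C with sp³ C, no adjacent C=O → ether.
  CH(COOH): pendant –COOH: carbonyl C bonded to C and –OH → carboxylic acid.
  CH=CH2: C=C double bond → alkene.

alkene, alkyne, carboxylic acid, ester, ether, ketone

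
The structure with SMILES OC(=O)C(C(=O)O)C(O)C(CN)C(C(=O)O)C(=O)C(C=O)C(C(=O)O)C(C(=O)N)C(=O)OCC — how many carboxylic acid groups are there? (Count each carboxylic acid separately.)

4

–COOH: carbonyl C bonded to –OH and C → carboxylic acid (the –OH is not a separate alcohol).
pendant –COOH: carbonyl C bonded to C and –OH → carboxylic acid.
–OH on an sp³ carbon → alcohol (secondary).
pendant –CH2NH2: N on sp³ C, no adjacent C=O → amine.
pendant –COOH: carbonyl C bonded to C and –OH → carboxylic acid.
–C(=O)– with carbon on both sides → ketone.
pendant –CHO: carbonyl C bonded to C and H → aldehyde.
pendant –COOH: carbonyl C bonded to C and –OH → carboxylic acid.
pendant –CONH2: carbonyl C bonded to C and N → amide.
–C(=O)OCH2CH3: carbonyl C bonded to C and to –OEt → ester.
Carboxylic acid appears at: HOOC, CH(COOH), CH(COOH), CH(COOH) → 4.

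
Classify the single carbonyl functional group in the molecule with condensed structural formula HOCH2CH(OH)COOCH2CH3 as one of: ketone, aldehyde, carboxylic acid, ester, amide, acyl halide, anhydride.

The carbonyl is in the COOCH2CH3 segment: –C(=O)OCH2CH3: carbonyl C bonded to C and to –OEt → ester.

ester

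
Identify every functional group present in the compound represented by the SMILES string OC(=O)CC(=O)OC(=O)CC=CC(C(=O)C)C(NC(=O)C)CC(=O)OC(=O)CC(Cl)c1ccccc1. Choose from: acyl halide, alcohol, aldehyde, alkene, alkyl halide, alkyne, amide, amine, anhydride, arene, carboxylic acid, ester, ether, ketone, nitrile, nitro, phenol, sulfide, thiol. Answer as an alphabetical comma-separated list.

Reading the structure from left to right:
  HOOC: –COOH: carbonyl C bonded to –OH and C → carboxylic acid (the –OH is not a separate alcohol).
  CH2CO-O-COCH2: two acyl groups sharing one oxygen, –C(=O)–O–C(=O)– → anhydride.
  CH=CH: C=C double bond → alkene.
  CH(COCH3): pendant –COCH3: carbonyl C bonded to two carbons → ketone.
  CH(NHCOCH3): pendant –NHC(=O)CH3: N bonded to a carbonyl → amide (not amine).
  CH2CO-O-COCH2: two acyl groups sharing one oxygen, –C(=O)–O–C(=O)– → anhydride.
  CH(Cl): halogen on an sp³ carbon → alkyl halide.
  C6H5: –C6H5 phenyl ring → arene.

alkene, alkyl halide, amide, anhydride, arene, carboxylic acid, ketone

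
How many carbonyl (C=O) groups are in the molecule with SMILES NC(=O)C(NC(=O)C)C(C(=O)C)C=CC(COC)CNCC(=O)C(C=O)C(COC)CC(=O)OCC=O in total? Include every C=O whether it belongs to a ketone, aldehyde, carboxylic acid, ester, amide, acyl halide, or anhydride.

H2NCO: amide, 1 C=O (running total 1).
CH(NHCOCH3): amide, 1 C=O (running total 2).
CH(COCH3): ketone, 1 C=O (running total 3).
CO: ketone, 1 C=O (running total 4).
CH(CHO): aldehyde, 1 C=O (running total 5).
CH2COOCH2: ester, 1 C=O (running total 6).
CHO: aldehyde, 1 C=O (running total 7).

7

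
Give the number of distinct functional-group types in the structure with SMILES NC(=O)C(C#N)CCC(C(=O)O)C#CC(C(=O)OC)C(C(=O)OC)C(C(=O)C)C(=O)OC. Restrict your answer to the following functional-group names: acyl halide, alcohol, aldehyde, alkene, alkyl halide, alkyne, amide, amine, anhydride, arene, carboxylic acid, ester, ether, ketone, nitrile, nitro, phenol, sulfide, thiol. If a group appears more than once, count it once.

6

–C(=O)NH2: carbonyl C bonded to C and to N → amide (the N is not a separate amine).
pendant –C≡N: nitrile.
pendant –COOH: carbonyl C bonded to C and –OH → carboxylic acid.
C≡C triple bond → alkyne.
pendant –COOCH3: carbonyl C bonded to C and –OCH3 → ester.
pendant –COOCH3: carbonyl C bonded to C and –OCH3 → ester.
pendant –COCH3: carbonyl C bonded to two carbons → ketone.
–C(=O)OCH3: carbonyl C bonded to C and to –OCH3 → ester (not ketone + ether).
Distinct types present: alkyne, amide, carboxylic acid, ester, ketone, nitrile.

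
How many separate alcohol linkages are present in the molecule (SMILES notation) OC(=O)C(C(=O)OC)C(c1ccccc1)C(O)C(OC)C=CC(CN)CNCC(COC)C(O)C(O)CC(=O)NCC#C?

3

–COOH: carbonyl C bonded to –OH and C → carboxylic acid (the –OH is not a separate alcohol).
pendant –COOCH3: carbonyl C bonded to C and –OCH3 → ester.
pendant –C6H5: benzene ring → arene.
–OH on an sp³ carbon → alcohol (secondary).
pendant –OCH3: C–O–C with sp³ C, no adjacent C=O → ether.
C=C double bond → alkene.
pendant –CH2NH2: N on sp³ C, no adjacent C=O → amine.
C–N–C with sp³ carbons and no adjacent C=O → amine (secondary).
pendant –CH2OCH3: C–O–C linkage → ether.
–OH on an sp³ carbon → alcohol (secondary).
–OH on an sp³ carbon → alcohol (secondary).
–C(=O)–N– linkage → amide (the N is not an amine).
C≡C triple bond → alkyne.
Alcohol appears at: CH(OH), CH(OH), CH(OH) → 3.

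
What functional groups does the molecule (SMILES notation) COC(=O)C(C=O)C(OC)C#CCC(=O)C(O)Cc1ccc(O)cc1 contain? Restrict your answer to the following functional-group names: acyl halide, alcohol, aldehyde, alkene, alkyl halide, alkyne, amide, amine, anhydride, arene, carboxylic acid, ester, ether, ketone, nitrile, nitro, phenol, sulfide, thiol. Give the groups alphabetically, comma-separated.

alcohol, aldehyde, alkyne, arene, ester, ether, ketone, phenol

Working along the chain:
  CH3OOC: CH3O–C(=O)–: carbonyl C bonded to C and to –OCH3 → ester (not ketone + ether).
  CH(CHO): pendant –CHO: carbonyl C bonded to C and H → aldehyde.
  CH(OCH3): pendant –OCH3: C–O–C with sp³ C, no adjacent C=O → ether.
  C≡C: C≡C triple bond → alkyne.
  CO: –C(=O)– with carbon on both sides → ketone.
  CH(OH): –OH on an sp³ carbon → alcohol (secondary).
  C6H4OH: –OH attached directly to an aromatic ring → phenol (not alcohol); the ring itself is an arene.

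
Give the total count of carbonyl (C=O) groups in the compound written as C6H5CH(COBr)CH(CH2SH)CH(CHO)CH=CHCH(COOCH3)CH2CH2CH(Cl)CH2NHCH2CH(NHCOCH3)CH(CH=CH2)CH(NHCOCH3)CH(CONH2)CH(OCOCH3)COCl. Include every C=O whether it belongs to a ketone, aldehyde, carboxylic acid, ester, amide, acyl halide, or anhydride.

8

CH(COBr): acyl halide, 1 C=O (running total 1).
CH(CHO): aldehyde, 1 C=O (running total 2).
CH(COOCH3): ester, 1 C=O (running total 3).
CH(NHCOCH3): amide, 1 C=O (running total 4).
CH(NHCOCH3): amide, 1 C=O (running total 5).
CH(CONH2): amide, 1 C=O (running total 6).
CH(OCOCH3): ester, 1 C=O (running total 7).
COCl: acyl halide, 1 C=O (running total 8).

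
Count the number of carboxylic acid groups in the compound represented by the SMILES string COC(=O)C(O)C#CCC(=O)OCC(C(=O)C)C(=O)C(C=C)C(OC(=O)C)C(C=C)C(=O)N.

Reading the structure from left to right:
  CH3OOC: CH3O–C(=O)–: carbonyl C bonded to C and to –OCH3 → ester (not ketone + ether).
  CH(OH): –OH on an sp³ carbon → alcohol (secondary).
  C≡C: C≡C triple bond → alkyne.
  CH2COOCH2: –C(=O)–O–C with C on the carbonyl side → ester.
  CH(COCH3): pendant –COCH3: carbonyl C bonded to two carbons → ketone.
  CO: –C(=O)– with carbon on both sides → ketone.
  CH(CH=CH2): pendant –CH=CH2: C=C double bond → alkene.
  CH(OCOCH3): pendant –OC(=O)CH3: an acyloxy group → ester.
  CH(CH=CH2): pendant –CH=CH2: C=C double bond → alkene.
  CONH2: –C(=O)NH2: carbonyl C bonded to C and to N → amide (the N is not a separate amine).
No segment is a carboxylic acid: CH3OOC is ester, not carboxylic acid; CH(OH) is alcohol, not carboxylic acid; CH2COOCH2 is ester, not carboxylic acid. → 0.

0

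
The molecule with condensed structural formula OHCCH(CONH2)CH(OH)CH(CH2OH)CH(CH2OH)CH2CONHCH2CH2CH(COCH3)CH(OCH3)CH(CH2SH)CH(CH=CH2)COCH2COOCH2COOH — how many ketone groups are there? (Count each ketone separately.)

terminal –CHO: carbonyl C bonded to H and C → aldehyde.
pendant –CONH2: carbonyl C bonded to C and N → amide.
–OH on an sp³ carbon → alcohol (secondary).
pendant –CH2OH on an sp³ backbone C → alcohol.
pendant –CH2OH on an sp³ backbone C → alcohol.
–C(=O)–N– linkage → amide (the N is not an amine).
pendant –COCH3: carbonyl C bonded to two carbons → ketone.
pendant –OCH3: C–O–C with sp³ C, no adjacent C=O → ether.
pendant –CH2SH → thiol.
pendant –CH=CH2: C=C double bond → alkene.
–C(=O)– with carbon on both sides → ketone.
–C(=O)–O–C with C on the carbonyl side → ester.
–COOH: carbonyl C bonded to –OH and C → carboxylic acid (the –OH is not a separate alcohol).
Ketone appears at: CH(COCH3), CO → 2.

2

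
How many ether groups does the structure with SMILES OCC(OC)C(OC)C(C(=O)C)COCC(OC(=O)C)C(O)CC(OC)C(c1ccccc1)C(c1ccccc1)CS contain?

Reading the structure from left to right:
  HOCH2: HO– on an sp³ carbon → alcohol.
  CH(OCH3): pendant –OCH3: C–O–C with sp³ C, no adjacent C=O → ether.
  CH(OCH3): pendant –OCH3: C–O–C with sp³ C, no adjacent C=O → ether.
  CH(COCH3): pendant –COCH3: carbonyl C bonded to two carbons → ketone.
  CH2OCH2: C–O–C with sp³ carbons on both sides and no adjacent C=O → ether.
  CH(OCOCH3): pendant –OC(=O)CH3: an acyloxy group → ester.
  CH(OH): –OH on an sp³ carbon → alcohol (secondary).
  CH(OCH3): pendant –OCH3: C–O–C with sp³ C, no adjacent C=O → ether.
  CH(C6H5): pendant –C6H5: benzene ring → arene.
  CH(C6H5): pendant –C6H5: benzene ring → arene.
  CH2SH: –SH on an sp³ carbon → thiol.
Ether appears at: CH(OCH3), CH(OCH3), CH2OCH2, CH(OCH3) → 4.

4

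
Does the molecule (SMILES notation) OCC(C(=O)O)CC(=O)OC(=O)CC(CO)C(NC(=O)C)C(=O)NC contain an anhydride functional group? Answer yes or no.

yes

HO– on an sp³ carbon → alcohol.
pendant –COOH: carbonyl C bonded to C and –OH → carboxylic acid.
two acyl groups sharing one oxygen, –C(=O)–O–C(=O)– → anhydride.
pendant –CH2OH on an sp³ backbone C → alcohol.
pendant –NHC(=O)CH3: N bonded to a carbonyl → amide (not amine).
–C(=O)NHCH3: carbonyl C bonded to C and to N → amide (the N is not an amine).
The CH2CO-O-COCH2 segment supplies the anhydride: two acyl groups sharing one oxygen, –C(=O)–O–C(=O)– → anhydride.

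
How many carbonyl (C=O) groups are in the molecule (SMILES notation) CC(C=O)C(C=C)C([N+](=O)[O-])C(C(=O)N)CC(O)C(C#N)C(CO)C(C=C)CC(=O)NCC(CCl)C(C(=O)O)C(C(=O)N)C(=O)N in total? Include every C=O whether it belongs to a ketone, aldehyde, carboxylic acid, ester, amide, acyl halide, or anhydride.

6

CH(CHO): aldehyde, 1 C=O (running total 1).
CH(CONH2): amide, 1 C=O (running total 2).
CH2CONHCH2: amide, 1 C=O (running total 3).
CH(COOH): carboxylic acid, 1 C=O (running total 4).
CH(CONH2): amide, 1 C=O (running total 5).
CONH2: amide, 1 C=O (running total 6).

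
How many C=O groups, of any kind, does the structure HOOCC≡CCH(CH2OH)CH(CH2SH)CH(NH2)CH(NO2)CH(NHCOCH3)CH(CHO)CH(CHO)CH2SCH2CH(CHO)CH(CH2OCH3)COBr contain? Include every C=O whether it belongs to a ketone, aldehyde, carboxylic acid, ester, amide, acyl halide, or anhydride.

HOOC: carboxylic acid, 1 C=O (running total 1).
CH(NHCOCH3): amide, 1 C=O (running total 2).
CH(CHO): aldehyde, 1 C=O (running total 3).
CH(CHO): aldehyde, 1 C=O (running total 4).
CH(CHO): aldehyde, 1 C=O (running total 5).
COBr: acyl halide, 1 C=O (running total 6).

6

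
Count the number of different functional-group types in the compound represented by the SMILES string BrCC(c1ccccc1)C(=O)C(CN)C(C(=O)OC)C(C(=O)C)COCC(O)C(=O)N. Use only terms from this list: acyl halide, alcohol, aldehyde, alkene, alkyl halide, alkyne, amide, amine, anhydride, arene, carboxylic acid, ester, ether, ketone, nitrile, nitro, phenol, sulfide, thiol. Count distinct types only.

8

Taking each segment in turn:
  BrCH2: halogen on an sp³ carbon → alkyl halide.
  CH(C6H5): pendant –C6H5: benzene ring → arene.
  CO: –C(=O)– with carbon on both sides → ketone.
  CH(CH2NH2): pendant –CH2NH2: N on sp³ C, no adjacent C=O → amine.
  CH(COOCH3): pendant –COOCH3: carbonyl C bonded to C and –OCH3 → ester.
  CH(COCH3): pendant –COCH3: carbonyl C bonded to two carbons → ketone.
  CH2OCH2: C–O–C with sp³ carbons on both sides and no adjacent C=O → ether.
  CH(OH): –OH on an sp³ carbon → alcohol (secondary).
  CONH2: –C(=O)NH2: carbonyl C bonded to C and to N → amide (the N is not a separate amine).
Distinct types present: alcohol, alkyl halide, amide, amine, arene, ester, ether, ketone.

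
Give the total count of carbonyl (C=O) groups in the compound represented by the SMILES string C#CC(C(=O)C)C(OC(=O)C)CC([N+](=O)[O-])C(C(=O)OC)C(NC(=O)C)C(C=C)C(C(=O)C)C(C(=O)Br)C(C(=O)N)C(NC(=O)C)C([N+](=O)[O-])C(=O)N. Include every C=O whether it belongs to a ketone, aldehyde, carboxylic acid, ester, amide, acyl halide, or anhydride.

9

CH(COCH3): ketone, 1 C=O (running total 1).
CH(OCOCH3): ester, 1 C=O (running total 2).
CH(COOCH3): ester, 1 C=O (running total 3).
CH(NHCOCH3): amide, 1 C=O (running total 4).
CH(COCH3): ketone, 1 C=O (running total 5).
CH(COBr): acyl halide, 1 C=O (running total 6).
CH(CONH2): amide, 1 C=O (running total 7).
CH(NHCOCH3): amide, 1 C=O (running total 8).
CONH2: amide, 1 C=O (running total 9).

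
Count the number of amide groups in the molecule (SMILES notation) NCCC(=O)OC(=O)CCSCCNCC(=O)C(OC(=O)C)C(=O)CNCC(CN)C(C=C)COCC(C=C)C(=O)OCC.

–NH2 on an sp³ carbon with no adjacent C=O → amine.
two acyl groups sharing one oxygen, –C(=O)–O–C(=O)– → anhydride.
C–S–C linkage → sulfide (thioether).
C–N–C with sp³ carbons and no adjacent C=O → amine (secondary).
–C(=O)– with carbon on both sides → ketone.
pendant –OC(=O)CH3: an acyloxy group → ester.
–C(=O)– with carbon on both sides → ketone.
C–N–C with sp³ carbons and no adjacent C=O → amine (secondary).
pendant –CH2NH2: N on sp³ C, no adjacent C=O → amine.
pendant –CH=CH2: C=C double bond → alkene.
C–O–C with sp³ carbons on both sides and no adjacent C=O → ether.
pendant –CH=CH2: C=C double bond → alkene.
–C(=O)OCH2CH3: carbonyl C bonded to C and to –OEt → ester.
No segment is a amide: H2NCH2 is amine, not amide; CH2NHCH2 is amine, not amide; CH2NHCH2 is amine, not amide. → 0.

0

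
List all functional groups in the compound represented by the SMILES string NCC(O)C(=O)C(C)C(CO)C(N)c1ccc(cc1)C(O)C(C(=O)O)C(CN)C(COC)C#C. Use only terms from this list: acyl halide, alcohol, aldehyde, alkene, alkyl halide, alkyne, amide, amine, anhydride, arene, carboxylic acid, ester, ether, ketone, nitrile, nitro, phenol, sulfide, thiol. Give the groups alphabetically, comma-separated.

Taking each segment in turn:
  H2NCH2: –NH2 on an sp³ carbon with no adjacent C=O → amine.
  CH(OH): –OH on an sp³ carbon → alcohol (secondary).
  CO: –C(=O)– with carbon on both sides → ketone.
  CH(CH2OH): pendant –CH2OH on an sp³ backbone C → alcohol.
  CH(NH2): –NH2 on an sp³ carbon with no adjacent C=O → amine.
  C6H4: para-disubstituted benzene ring → arene.
  CH(OH): –OH on an sp³ carbon → alcohol (secondary).
  CH(COOH): pendant –COOH: carbonyl C bonded to C and –OH → carboxylic acid.
  CH(CH2NH2): pendant –CH2NH2: N on sp³ C, no adjacent C=O → amine.
  CH(CH2OCH3): pendant –CH2OCH3: C–O–C linkage → ether.
  C≡CH: C≡C triple bond → alkyne.

alcohol, alkyne, amine, arene, carboxylic acid, ether, ketone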